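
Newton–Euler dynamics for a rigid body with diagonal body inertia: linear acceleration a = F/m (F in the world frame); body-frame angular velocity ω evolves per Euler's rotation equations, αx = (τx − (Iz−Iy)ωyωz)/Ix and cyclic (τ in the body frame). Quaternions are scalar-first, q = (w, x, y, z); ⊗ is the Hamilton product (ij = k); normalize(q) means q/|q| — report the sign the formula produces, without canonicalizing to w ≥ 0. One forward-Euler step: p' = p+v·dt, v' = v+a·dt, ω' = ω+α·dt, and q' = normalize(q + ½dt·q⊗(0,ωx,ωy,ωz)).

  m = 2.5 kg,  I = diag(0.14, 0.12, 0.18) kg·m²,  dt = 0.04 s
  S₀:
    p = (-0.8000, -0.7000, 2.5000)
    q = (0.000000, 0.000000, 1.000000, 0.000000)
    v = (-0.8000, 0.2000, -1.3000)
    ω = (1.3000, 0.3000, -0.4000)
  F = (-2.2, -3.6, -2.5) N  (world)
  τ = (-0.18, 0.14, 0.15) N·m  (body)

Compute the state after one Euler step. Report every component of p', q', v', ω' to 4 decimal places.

p' = (-0.8320, -0.6920, 2.4480)
q' = (-0.0060, -0.0080, 0.9996, -0.0260)
v' = (-0.8352, 0.1424, -1.3400)
ω' = (1.2506, 0.3397, -0.3649)

p + v·dt = (-0.8320, -0.6920, 2.4480)
v' = v + a·dt = (-0.8352, 0.1424, -1.3400)
(τ − ω×Iω)/I = (-1.2343, 0.9933, 0.8767)
ω + α·dt = (1.2506, 0.3397, -0.3649)
q⊗(0,ω) = (-0.3000000, -0.4000000, 0.0000000, -1.3000000)
q + ½dt·q⊗(0,ω), renormalized = (-0.0060, -0.0080, 0.9996, -0.0260)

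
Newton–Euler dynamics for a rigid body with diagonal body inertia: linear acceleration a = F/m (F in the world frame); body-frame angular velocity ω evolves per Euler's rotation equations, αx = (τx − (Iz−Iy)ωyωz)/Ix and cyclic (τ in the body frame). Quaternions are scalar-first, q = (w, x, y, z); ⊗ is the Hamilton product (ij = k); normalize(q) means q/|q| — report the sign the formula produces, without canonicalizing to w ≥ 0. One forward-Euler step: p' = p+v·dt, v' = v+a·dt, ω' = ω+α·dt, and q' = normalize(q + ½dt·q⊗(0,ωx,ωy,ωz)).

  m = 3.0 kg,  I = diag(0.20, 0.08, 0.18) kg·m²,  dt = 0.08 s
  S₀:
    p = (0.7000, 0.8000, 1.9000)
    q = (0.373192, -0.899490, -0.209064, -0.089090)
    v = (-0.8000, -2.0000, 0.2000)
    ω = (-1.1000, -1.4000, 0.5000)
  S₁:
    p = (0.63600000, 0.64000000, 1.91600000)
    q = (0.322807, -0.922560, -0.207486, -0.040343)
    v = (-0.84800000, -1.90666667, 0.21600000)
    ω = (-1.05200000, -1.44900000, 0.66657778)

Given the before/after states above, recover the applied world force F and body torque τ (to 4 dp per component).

ω₁ − ω₀ = (0.04800000, -0.04900000, 0.16657778)
ω₀×(Iω₀) = (-0.0700, -0.0110, -0.1848)
applied torque τ = (0.0500, -0.0600, 0.1900)
velocity change Δv = (-0.04800000, 0.09333333, 0.01600000)
m·(v₁−v₀)/dt = (-1.8000, 3.5000, 0.6000)

F = (-1.8000, 3.5000, 0.6000)
τ = (0.0500, -0.0600, 0.1900)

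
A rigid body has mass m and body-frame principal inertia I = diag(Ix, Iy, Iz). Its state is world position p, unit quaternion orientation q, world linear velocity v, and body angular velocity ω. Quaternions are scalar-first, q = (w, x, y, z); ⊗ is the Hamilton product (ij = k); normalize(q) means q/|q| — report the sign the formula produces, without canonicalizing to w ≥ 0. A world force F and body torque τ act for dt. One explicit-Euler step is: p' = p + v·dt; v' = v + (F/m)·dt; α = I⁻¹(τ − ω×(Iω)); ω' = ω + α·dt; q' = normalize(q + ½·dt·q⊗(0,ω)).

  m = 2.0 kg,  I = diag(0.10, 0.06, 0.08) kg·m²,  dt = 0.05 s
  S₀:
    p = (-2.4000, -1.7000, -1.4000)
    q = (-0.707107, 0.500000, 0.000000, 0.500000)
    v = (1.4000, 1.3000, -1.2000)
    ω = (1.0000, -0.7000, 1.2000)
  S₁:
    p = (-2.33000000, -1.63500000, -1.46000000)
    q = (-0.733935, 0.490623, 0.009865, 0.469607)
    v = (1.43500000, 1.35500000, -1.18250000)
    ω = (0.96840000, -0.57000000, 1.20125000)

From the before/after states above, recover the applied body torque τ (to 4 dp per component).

rate change Δω = (-0.03160000, 0.13000000, 0.00125000)
I·α + gyro = (-0.0800, 0.1800, 0.0300)

τ = (-0.0800, 0.1800, 0.0300)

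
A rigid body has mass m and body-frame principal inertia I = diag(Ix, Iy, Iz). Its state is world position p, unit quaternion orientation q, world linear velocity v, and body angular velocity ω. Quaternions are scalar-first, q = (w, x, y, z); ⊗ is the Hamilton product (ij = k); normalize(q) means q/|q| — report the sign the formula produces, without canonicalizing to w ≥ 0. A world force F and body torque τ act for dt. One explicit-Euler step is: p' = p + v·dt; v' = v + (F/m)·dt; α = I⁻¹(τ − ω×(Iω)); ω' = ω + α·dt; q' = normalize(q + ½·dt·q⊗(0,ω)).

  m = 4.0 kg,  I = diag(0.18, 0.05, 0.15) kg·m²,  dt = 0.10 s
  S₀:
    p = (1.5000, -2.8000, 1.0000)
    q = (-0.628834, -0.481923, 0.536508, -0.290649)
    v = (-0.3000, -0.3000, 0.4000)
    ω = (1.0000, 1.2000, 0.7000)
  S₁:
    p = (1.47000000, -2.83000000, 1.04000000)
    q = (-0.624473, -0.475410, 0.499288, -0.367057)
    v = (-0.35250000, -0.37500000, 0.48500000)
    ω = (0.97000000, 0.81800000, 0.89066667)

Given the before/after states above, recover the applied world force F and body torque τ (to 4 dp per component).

F = (-2.1000, -3.0000, 3.4000)
τ = (0.0300, -0.1700, 0.1300)

Δv = v₁−v₀ = (-0.05250000, -0.07500000, 0.08500000)
applied force F = (-2.1000, -3.0000, 3.4000)
Δω = ω₁−ω₀ = (-0.03000000, -0.38200000, 0.19066667)
ω₀×(Iω₀) = (0.0840, 0.0210, -0.1560)
τ = I·(Δω/dt) + ω₀×(Iω₀) = (0.0300, -0.1700, 0.1300)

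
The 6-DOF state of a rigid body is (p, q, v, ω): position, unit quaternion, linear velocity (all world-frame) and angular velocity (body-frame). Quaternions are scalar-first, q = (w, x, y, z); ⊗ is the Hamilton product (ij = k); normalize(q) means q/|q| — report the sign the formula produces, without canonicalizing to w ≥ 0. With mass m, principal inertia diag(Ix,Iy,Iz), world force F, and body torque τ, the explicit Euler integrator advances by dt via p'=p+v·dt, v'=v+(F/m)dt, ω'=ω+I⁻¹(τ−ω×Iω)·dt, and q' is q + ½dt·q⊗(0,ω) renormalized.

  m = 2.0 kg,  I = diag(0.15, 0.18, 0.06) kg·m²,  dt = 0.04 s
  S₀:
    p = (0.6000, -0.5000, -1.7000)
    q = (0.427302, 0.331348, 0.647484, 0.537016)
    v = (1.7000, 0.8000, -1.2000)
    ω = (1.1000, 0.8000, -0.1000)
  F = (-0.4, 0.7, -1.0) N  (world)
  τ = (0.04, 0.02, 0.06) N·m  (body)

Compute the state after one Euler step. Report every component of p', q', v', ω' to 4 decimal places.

new position p' = (0.6680, -0.4680, -1.7480)
v' = v + a·dt = (1.6920, 0.8140, -1.2200)
α = I⁻¹(τ − ω×Iω) = (0.2027, 0.1661, 0.5600)
new body rate ω' = (1.1081, 0.8066, -0.0776)
Hamilton product q⊗(0,ω) = (-0.8287684, -0.0243290, 0.9656940, -0.4898842)
updated quaternion q' = (0.4106, 0.3307, 0.6665, 0.5270)

p' = (0.6680, -0.4680, -1.7480)
q' = (0.4106, 0.3307, 0.6665, 0.5270)
v' = (1.6920, 0.8140, -1.2200)
ω' = (1.1081, 0.8066, -0.0776)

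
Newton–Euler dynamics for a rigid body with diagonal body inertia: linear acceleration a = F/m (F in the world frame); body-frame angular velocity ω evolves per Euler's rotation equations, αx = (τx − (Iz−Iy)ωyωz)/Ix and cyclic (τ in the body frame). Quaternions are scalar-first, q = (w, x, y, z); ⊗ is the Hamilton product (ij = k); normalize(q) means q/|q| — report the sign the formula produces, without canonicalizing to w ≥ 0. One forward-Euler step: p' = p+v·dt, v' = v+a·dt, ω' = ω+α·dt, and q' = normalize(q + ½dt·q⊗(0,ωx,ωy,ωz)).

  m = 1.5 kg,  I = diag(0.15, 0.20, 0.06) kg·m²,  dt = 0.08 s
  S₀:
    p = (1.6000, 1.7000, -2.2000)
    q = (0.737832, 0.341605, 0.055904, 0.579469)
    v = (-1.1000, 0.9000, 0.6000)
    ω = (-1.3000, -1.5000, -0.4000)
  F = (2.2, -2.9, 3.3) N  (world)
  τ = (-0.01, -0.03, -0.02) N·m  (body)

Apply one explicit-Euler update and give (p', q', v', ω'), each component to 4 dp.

p' = (1.5120, 1.7720, -2.1520)
q' = (0.7657, 0.3360, -0.0130, 0.5483)
v' = (-0.9827, 0.7453, 0.7760)
ω' = (-1.2605, -1.5307, -0.5567)

linear accel F/m = (1.4667, -1.9333, 2.2000)
p' = p + v·dt = (1.5120, 1.7720, -2.1520)
v + (F/m)dt = (-0.9827, 0.7453, 0.7760)
(τ − ω×Iω)/I = (0.4933, -0.3840, -1.9583)
ω + α·dt = (-1.2605, -1.5307, -0.5567)
2q̇ = q⊗(0,ω) = (0.7597301, -0.1123397, -1.7234157, -0.7348651)
q + ½dt·q⊗(0,ω), renormalized = (0.7657, 0.3360, -0.0130, 0.5483)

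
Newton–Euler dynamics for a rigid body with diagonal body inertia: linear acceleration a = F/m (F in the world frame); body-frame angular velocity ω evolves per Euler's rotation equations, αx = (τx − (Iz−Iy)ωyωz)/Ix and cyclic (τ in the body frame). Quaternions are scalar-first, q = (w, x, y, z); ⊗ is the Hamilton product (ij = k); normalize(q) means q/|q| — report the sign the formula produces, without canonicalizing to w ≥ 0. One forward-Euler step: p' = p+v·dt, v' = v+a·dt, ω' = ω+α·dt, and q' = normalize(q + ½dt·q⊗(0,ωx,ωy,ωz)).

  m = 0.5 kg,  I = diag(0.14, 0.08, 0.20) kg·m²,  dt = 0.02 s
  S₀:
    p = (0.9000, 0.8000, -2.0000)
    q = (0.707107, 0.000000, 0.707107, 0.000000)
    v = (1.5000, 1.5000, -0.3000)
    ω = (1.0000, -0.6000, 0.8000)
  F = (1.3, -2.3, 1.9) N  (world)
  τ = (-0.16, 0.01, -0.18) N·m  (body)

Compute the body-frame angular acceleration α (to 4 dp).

α = (-0.7314, 0.7250, -1.0800)

gyro term ω×Iω = (-0.0576, -0.0480, 0.0360)
angular accel α = (-0.7314, 0.7250, -1.0800)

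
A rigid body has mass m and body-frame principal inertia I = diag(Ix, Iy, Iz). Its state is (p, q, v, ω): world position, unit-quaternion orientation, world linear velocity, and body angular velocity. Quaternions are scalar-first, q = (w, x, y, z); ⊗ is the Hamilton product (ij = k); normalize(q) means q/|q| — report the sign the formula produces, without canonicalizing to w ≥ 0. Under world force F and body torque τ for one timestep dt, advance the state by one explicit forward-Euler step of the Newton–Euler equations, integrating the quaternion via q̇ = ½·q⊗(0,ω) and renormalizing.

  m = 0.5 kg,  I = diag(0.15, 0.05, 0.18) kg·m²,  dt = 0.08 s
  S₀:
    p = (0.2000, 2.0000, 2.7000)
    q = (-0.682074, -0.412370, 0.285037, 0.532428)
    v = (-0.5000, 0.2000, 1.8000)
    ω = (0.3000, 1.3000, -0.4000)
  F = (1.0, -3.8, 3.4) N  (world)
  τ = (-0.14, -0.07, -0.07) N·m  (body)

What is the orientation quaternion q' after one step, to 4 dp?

q' = (-0.6824, -0.4521, 0.2490, 0.5177)

q⊗(0,ω) = (-0.0338659, -1.0107934, -0.8919158, -0.3487625)
q' = normalize(q + ½dt·q⊗(0,ω)) = (-0.6824, -0.4521, 0.2490, 0.5177)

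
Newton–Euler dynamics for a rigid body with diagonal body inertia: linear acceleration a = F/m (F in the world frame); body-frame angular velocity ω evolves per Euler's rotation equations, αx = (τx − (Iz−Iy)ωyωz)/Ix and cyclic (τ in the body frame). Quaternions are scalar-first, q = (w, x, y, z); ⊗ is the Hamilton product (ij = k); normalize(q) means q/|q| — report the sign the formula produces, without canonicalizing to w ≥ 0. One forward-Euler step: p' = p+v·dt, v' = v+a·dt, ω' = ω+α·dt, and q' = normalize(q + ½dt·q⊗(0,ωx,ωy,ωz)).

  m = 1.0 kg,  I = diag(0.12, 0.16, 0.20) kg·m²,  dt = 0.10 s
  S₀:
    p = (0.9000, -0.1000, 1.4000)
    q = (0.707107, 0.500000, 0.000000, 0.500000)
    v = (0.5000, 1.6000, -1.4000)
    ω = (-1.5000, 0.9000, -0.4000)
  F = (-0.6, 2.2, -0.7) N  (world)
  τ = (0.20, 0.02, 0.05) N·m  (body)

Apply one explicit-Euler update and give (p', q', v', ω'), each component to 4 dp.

p + v·dt = (0.9500, 0.0600, 1.2600)
v' = v + a·dt = (0.4400, 1.8200, -1.4700)
ω×(Iω) gyroscopic = (-0.0144, -0.0480, -0.0540)
angular accel α = (1.7867, 0.4250, 0.5200)
ω' = ω + α·dt = (-1.3213, 0.9425, -0.3480)
q⊗(0,ω) = (0.9500000, -1.5106605, 0.0863963, 0.1671572)
q' = normalize(q + ½dt·q⊗(0,ω)) = (0.7516, 0.4228, 0.0043, 0.5063)

p' = (0.9500, 0.0600, 1.2600)
q' = (0.7516, 0.4228, 0.0043, 0.5063)
v' = (0.4400, 1.8200, -1.4700)
ω' = (-1.3213, 0.9425, -0.3480)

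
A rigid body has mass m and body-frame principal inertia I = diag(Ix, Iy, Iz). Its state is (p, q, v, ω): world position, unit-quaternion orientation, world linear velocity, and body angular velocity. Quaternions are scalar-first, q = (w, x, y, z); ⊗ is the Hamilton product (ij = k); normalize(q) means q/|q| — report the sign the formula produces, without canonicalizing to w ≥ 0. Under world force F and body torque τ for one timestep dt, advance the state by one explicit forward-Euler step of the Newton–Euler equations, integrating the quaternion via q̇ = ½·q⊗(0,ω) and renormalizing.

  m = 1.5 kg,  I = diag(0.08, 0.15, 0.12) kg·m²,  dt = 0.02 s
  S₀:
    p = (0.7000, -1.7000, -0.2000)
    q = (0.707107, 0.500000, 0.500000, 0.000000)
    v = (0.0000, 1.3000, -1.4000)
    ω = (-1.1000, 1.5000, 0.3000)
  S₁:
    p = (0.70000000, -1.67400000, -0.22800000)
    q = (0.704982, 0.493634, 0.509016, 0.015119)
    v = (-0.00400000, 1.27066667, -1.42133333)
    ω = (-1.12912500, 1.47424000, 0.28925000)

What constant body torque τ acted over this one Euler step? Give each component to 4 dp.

τ = (-0.1300, -0.1800, -0.1800)

Δω = ω₁−ω₀ = (-0.02912500, -0.02576000, -0.01075000)
τ = I·(Δω/dt) + ω₀×(Iω₀) = (-0.1300, -0.1800, -0.1800)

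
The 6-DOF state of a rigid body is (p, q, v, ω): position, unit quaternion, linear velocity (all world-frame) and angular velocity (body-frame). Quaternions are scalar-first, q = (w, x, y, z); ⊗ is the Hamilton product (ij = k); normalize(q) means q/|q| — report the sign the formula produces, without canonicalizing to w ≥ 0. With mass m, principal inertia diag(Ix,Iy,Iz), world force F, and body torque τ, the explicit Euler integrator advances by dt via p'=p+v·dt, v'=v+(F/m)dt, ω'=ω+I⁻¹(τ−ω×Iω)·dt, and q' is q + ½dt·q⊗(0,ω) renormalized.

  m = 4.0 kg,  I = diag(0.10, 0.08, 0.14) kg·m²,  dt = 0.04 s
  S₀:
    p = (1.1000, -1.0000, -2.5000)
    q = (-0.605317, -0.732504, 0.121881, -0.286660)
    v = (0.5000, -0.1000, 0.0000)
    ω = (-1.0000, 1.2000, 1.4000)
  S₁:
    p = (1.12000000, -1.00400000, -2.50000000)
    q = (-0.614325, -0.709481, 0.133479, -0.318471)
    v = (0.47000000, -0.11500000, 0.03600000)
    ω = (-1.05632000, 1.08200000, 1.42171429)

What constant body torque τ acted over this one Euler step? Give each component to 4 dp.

τ = (-0.0400, -0.1800, 0.1000)

Δω = ω₁−ω₀ = (-0.05632000, -0.11800000, 0.02171429)
precession coupling = (0.1008, 0.0560, 0.0240)
applied torque τ = (-0.0400, -0.1800, 0.1000)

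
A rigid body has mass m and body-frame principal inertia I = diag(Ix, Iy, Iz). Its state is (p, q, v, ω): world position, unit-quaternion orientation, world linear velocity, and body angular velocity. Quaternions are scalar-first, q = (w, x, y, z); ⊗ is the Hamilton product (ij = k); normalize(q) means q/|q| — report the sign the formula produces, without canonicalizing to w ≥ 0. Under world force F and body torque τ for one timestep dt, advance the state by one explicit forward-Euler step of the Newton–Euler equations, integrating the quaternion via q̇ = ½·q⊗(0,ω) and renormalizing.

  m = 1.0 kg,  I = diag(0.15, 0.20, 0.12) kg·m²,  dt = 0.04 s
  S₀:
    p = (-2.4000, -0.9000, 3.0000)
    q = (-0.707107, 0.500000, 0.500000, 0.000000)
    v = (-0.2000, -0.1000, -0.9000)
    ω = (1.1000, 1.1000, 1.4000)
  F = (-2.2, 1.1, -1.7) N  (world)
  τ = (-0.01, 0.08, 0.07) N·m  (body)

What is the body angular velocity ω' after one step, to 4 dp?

ω' = (1.1302, 1.1068, 1.4032)

ω×(Iω) gyroscopic = (-0.1232, 0.0462, 0.0605)
α = I⁻¹(τ − ω×Iω) = (0.7547, 0.1690, 0.0792)
ω' = ω + α·dt = (1.1302, 1.1068, 1.4032)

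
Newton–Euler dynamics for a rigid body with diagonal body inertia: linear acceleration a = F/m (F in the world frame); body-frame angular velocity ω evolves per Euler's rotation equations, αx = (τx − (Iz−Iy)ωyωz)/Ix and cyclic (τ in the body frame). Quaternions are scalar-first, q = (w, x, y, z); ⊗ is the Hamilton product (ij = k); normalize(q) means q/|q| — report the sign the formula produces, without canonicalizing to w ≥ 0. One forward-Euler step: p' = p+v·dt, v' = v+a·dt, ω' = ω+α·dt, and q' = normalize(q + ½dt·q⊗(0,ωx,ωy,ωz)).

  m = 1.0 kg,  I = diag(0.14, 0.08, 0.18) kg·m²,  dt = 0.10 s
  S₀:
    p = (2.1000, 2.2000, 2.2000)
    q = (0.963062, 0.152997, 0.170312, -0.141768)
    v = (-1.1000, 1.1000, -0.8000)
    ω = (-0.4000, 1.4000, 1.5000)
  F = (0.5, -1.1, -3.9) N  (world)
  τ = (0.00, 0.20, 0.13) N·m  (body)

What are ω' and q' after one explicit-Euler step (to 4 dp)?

ω' = (-0.5500, 1.6200, 1.5536)
q' = (0.9596, 0.1556, 0.2278, -0.0551)

gyro term ω×Iω = (0.2100, 0.0240, 0.0336)
(τ − ω×Iω)/I = (-1.5000, 2.2000, 0.5356)
ω + α·dt = (-0.5500, 1.6200, 1.5536)
Hamilton product q⊗(0,ω) = (0.0354140, 0.0687184, 1.1754985, 1.7269136)
q' = normalize(q + ½dt·q⊗(0,ω)) = (0.9596, 0.1556, 0.2278, -0.0551)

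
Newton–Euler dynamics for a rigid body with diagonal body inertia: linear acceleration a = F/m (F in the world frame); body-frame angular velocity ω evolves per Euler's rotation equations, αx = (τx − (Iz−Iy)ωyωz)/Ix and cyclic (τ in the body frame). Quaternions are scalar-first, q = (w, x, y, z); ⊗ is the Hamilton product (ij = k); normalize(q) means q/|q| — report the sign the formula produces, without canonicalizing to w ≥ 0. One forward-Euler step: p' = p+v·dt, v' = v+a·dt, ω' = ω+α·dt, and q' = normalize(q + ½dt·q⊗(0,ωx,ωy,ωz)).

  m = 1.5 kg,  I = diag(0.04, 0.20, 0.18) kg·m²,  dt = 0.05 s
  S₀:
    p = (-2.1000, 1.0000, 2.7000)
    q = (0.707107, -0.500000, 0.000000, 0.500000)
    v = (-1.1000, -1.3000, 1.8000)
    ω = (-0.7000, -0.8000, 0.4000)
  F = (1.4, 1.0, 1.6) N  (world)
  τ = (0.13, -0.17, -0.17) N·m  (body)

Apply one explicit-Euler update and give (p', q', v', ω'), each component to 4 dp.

p' = (-2.1550, 0.9350, 2.7900)
q' = (0.6931, -0.5022, -0.0179, 0.5169)
v' = (-1.0533, -1.2667, 1.8533)
ω' = (-0.5455, -0.8523, 0.3279)

p' = p + v·dt = (-2.1550, 0.9350, 2.7900)
new velocity v' = (-1.0533, -1.2667, 1.8533)
angular accel α = (3.0900, -1.0460, -1.4422)
ω + α·dt = (-0.5455, -0.8523, 0.3279)
q⊗(0,ω) = (-0.5500000, -0.0949749, -0.7156856, 0.6828428)
updated quaternion q' = (0.6931, -0.5022, -0.0179, 0.5169)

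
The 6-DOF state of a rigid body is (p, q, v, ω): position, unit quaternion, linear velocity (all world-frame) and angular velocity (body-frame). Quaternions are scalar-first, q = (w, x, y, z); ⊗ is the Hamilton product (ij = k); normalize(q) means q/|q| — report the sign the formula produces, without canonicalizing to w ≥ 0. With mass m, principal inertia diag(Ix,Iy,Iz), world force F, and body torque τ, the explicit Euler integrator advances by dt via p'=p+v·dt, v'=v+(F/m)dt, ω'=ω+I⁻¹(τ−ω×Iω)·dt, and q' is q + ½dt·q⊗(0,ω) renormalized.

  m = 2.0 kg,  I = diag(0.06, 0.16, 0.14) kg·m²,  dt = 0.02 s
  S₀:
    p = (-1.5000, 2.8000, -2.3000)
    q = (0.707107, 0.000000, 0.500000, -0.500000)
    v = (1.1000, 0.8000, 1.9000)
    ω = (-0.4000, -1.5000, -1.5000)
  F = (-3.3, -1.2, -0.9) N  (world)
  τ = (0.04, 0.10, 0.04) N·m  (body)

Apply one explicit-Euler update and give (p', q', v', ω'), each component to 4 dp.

p' = (-1.4780, 2.8160, -2.2620)
q' = (0.7069, -0.0178, 0.4913, -0.5085)
v' = (1.0670, 0.7880, 1.8910)
ω' = (-0.3717, -1.4815, -1.5029)

precession coupling ω×(Iω) = (-0.0450, -0.0480, 0.0600)
(τ − ω×Iω)/I = (1.4167, 0.9250, -0.1429)
ω + α·dt = (-0.3717, -1.4815, -1.5029)
q⊗(0,ω) = (0.0000000, -1.7828428, -0.8606605, -0.8606605)
q' = normalize(q + ½dt·q⊗(0,ω)) = (0.7069, -0.0178, 0.4913, -0.5085)
p + v·dt = (-1.4780, 2.8160, -2.2620)
v' = v + a·dt = (1.0670, 0.7880, 1.8910)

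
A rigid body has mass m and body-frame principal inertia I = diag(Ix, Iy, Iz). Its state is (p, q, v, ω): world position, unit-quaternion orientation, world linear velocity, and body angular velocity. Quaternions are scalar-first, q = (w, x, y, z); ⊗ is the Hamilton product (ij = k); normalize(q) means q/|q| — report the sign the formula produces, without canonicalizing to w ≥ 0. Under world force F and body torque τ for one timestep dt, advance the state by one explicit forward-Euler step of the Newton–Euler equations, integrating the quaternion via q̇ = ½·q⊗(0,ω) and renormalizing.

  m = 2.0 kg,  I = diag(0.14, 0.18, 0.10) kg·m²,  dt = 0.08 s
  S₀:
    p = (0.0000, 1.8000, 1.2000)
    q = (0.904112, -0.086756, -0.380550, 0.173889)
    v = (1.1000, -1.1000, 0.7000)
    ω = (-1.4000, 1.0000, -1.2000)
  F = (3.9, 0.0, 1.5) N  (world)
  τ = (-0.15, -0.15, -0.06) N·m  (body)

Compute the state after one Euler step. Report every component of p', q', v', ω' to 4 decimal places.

a = (1.9500, 0.0000, 0.7500)
p + v·dt = (0.0880, 1.7120, 1.2560)
v + (F/m)dt = (1.2560, -1.1000, 0.7600)
angular accel α = (-1.7571, -1.2067, -0.0400)
ω + α·dt = (-1.5406, 0.9035, -1.2032)
2q̇ = q⊗(0,ω) = (0.4677584, -0.9829858, 0.5565602, -1.7044604)
q + ½dt·q⊗(0,ω), renormalized = (0.9196, -0.1256, -0.3570, 0.1053)

p' = (0.0880, 1.7120, 1.2560)
q' = (0.9196, -0.1256, -0.3570, 0.1053)
v' = (1.2560, -1.1000, 0.7600)
ω' = (-1.5406, 0.9035, -1.2032)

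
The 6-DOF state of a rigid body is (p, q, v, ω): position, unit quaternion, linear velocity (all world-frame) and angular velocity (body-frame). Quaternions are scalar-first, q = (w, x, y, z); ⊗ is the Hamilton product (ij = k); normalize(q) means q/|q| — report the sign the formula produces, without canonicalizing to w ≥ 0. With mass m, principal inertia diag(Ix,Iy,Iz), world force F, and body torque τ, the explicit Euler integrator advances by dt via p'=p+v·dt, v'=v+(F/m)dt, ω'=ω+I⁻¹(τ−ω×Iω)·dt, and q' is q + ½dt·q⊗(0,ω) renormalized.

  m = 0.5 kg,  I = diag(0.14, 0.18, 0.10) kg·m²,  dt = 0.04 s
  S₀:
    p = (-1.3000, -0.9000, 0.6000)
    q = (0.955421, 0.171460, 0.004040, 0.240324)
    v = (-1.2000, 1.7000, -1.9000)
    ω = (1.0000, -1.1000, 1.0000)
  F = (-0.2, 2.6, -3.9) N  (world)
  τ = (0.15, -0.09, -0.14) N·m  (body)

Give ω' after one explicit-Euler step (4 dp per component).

angular accel α = (0.4429, -0.7222, -0.9600)
ω' = ω + α·dt = (1.0177, -1.1289, 0.9616)

ω' = (1.0177, -1.1289, 0.9616)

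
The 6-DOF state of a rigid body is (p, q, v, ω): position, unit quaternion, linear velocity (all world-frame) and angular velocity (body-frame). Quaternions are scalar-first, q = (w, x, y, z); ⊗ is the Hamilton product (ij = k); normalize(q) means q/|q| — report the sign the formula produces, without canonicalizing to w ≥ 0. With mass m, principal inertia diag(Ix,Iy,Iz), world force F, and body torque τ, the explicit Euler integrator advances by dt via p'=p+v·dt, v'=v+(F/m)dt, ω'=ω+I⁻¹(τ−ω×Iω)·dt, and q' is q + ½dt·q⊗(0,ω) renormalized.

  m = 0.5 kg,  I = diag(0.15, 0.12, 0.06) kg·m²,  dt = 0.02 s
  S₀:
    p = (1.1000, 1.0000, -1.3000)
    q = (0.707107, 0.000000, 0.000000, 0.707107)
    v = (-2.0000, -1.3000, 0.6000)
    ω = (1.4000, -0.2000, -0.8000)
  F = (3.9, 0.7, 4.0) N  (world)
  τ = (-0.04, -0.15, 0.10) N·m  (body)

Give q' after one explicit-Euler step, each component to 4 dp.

q' = (0.7127, 0.0113, 0.0085, 0.7014)

2q̇ = q⊗(0,ω) = (0.5656856, 1.1313712, 0.8485284, -0.5656856)
updated quaternion q' = (0.7127, 0.0113, 0.0085, 0.7014)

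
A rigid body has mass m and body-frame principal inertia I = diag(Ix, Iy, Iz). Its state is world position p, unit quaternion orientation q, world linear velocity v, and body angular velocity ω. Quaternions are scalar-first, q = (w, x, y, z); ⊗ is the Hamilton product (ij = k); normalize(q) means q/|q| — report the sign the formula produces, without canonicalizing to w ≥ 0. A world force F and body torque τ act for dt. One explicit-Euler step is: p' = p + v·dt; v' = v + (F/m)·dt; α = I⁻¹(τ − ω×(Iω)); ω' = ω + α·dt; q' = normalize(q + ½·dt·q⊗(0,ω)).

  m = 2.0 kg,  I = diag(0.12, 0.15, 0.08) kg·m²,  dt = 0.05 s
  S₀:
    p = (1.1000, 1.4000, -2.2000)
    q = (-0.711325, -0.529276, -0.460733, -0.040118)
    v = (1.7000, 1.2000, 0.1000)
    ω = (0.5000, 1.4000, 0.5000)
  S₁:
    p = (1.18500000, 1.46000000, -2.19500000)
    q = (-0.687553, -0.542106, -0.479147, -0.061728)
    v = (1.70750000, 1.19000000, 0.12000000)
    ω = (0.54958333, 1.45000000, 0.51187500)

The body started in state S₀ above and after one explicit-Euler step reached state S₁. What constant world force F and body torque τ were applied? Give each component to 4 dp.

F = (0.3000, -0.4000, 0.8000)
τ = (0.0700, 0.1600, 0.0400)

ω₁ − ω₀ = (0.04958333, 0.05000000, 0.01187500)
gyro term ω₀×Iω₀ = (-0.0490, 0.0100, 0.0210)
τ = I·(Δω/dt) + ω₀×(Iω₀) = (0.0700, 0.1600, 0.0400)
velocity change Δv = (0.00750000, -0.01000000, 0.02000000)
applied force F = (0.3000, -0.4000, 0.8000)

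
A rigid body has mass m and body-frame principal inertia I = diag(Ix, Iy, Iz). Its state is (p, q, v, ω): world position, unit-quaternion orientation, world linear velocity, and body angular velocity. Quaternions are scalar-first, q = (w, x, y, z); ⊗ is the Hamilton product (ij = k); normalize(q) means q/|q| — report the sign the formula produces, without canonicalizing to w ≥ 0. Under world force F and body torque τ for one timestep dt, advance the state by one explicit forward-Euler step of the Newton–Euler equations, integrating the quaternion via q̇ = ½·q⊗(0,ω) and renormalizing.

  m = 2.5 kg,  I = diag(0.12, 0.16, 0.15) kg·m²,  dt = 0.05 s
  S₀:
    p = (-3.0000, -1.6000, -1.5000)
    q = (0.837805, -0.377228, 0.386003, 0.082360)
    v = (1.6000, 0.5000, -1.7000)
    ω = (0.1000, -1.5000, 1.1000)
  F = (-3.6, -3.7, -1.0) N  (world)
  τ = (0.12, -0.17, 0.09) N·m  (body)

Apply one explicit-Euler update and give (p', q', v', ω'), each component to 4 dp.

a = (-1.4400, -1.4800, -0.4000)
new position p' = (-2.9200, -1.5750, -1.5850)
new velocity v' = (1.5280, 0.4260, -1.7200)
precession coupling ω×(Iω) = (0.0165, -0.0033, -0.0060)
α = I⁻¹(τ − ω×Iω) = (0.8625, -1.0419, 0.6400)
ω' = ω + α·dt = (0.1431, -1.5521, 1.1320)
Hamilton product q⊗(0,ω) = (0.5261313, 0.6319238, -0.8335207, 1.4488272)
q' = normalize(q + ½dt·q⊗(0,ω)) = (0.8500, -0.3610, 0.3648, 0.1185)

p' = (-2.9200, -1.5750, -1.5850)
q' = (0.8500, -0.3610, 0.3648, 0.1185)
v' = (1.5280, 0.4260, -1.7200)
ω' = (0.1431, -1.5521, 1.1320)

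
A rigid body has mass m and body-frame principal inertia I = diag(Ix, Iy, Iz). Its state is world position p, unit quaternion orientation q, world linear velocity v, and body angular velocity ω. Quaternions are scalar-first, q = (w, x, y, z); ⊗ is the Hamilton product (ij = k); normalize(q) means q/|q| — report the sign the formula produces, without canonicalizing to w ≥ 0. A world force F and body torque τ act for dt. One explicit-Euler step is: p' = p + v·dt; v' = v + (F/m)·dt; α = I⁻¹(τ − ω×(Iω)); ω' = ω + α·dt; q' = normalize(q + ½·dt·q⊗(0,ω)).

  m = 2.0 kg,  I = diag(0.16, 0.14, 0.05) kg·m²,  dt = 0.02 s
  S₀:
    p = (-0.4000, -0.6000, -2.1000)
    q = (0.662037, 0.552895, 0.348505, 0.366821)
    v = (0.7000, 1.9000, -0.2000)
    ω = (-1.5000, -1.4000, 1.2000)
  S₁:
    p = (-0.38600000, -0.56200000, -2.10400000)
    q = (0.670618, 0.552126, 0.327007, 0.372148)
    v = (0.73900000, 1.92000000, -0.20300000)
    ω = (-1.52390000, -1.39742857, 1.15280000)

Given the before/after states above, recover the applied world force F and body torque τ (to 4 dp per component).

ω₁ − ω₀ = (-0.02390000, 0.00257143, -0.04720000)
ω₀×(Iω₀) = (0.1512, -0.1980, -0.0420)
applied torque τ = (-0.0400, -0.1800, -0.1600)
velocity change Δv = (0.03900000, 0.02000000, -0.00300000)
applied force F = (3.9000, 2.0000, -0.3000)

F = (3.9000, 2.0000, -0.3000)
τ = (-0.0400, -0.1800, -0.1600)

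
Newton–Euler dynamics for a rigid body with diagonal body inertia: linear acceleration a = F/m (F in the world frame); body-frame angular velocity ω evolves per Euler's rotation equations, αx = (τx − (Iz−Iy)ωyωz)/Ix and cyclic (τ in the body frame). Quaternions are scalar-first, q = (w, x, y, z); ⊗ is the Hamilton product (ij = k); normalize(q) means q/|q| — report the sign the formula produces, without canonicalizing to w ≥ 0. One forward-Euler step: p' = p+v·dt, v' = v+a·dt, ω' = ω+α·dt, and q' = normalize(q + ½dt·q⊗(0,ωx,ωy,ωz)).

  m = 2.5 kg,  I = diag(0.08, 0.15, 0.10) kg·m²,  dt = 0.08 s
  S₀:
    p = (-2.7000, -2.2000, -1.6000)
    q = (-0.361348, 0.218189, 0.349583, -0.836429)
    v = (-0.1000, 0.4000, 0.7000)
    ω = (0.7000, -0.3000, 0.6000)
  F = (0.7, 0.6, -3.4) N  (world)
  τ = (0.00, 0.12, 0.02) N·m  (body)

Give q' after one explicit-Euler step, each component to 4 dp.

q' = (-0.3429, 0.2063, 0.3250, -0.8569)

2q̇ = q⊗(0,ω) = (0.4540000, -0.2941225, -0.6080093, -0.5269736)
updated quaternion q' = (-0.3429, 0.2063, 0.3250, -0.8569)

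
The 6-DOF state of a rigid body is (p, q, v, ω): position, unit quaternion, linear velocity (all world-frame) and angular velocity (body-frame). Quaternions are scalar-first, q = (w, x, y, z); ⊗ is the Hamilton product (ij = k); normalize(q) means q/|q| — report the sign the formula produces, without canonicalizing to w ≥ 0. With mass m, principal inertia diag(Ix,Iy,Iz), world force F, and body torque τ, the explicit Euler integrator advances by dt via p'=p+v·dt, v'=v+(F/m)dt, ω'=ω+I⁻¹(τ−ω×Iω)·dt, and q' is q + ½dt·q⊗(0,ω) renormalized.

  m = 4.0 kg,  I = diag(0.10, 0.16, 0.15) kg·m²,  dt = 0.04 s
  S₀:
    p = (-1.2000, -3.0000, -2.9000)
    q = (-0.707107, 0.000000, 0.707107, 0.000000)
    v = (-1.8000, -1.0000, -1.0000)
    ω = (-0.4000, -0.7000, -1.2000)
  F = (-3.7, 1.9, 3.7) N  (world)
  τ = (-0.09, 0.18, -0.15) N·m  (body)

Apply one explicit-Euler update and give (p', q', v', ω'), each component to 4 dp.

α = I⁻¹(τ − ω×Iω) = (-0.8160, 1.2750, -1.1120)
new body rate ω' = (-0.4326, -0.6490, -1.2445)
Hamilton product q⊗(0,ω) = (0.4949749, -0.5656856, 0.4949749, 1.1313712)
q' = normalize(q + ½dt·q⊗(0,ω)) = (-0.6969, -0.0113, 0.7167, 0.0226)
new position p' = (-1.2720, -3.0400, -2.9400)
v' = v + a·dt = (-1.8370, -0.9810, -0.9630)

p' = (-1.2720, -3.0400, -2.9400)
q' = (-0.6969, -0.0113, 0.7167, 0.0226)
v' = (-1.8370, -0.9810, -0.9630)
ω' = (-0.4326, -0.6490, -1.2445)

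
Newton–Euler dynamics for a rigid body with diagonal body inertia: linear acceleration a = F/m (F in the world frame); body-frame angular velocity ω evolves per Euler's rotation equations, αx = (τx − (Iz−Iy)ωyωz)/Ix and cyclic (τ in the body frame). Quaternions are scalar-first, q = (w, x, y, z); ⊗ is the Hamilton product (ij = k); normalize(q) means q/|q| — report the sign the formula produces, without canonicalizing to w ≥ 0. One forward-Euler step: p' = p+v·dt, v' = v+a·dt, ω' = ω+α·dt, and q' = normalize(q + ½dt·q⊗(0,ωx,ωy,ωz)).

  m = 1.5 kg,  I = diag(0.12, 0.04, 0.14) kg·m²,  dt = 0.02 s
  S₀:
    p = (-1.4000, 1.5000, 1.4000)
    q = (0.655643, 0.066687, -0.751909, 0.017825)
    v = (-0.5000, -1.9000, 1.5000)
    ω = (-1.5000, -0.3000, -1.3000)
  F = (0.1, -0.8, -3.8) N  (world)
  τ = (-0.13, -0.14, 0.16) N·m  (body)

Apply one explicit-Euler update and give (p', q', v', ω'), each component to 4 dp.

p' = (-1.4100, 1.4620, 1.4300)
q' = (0.6545, 0.0667, -0.7531, -0.0022)
v' = (-0.4987, -1.9107, 1.4493)
ω' = (-1.5282, -0.3505, -1.2720)

linear accel F/m = (0.0667, -0.5333, -2.5333)
p + v·dt = (-1.4100, 1.4620, 1.4300)
new velocity v' = (-0.4987, -1.9107, 1.4493)
(τ − ω×Iω)/I = (-1.4083, -2.5250, 1.4000)
ω + α·dt = (-1.5282, -0.3505, -1.2720)
Hamilton product q⊗(0,ω) = (-0.1023697, -0.0006353, -0.1367373, -2.0002055)
q + ½dt·q⊗(0,ω), renormalized = (0.6545, 0.0667, -0.7531, -0.0022)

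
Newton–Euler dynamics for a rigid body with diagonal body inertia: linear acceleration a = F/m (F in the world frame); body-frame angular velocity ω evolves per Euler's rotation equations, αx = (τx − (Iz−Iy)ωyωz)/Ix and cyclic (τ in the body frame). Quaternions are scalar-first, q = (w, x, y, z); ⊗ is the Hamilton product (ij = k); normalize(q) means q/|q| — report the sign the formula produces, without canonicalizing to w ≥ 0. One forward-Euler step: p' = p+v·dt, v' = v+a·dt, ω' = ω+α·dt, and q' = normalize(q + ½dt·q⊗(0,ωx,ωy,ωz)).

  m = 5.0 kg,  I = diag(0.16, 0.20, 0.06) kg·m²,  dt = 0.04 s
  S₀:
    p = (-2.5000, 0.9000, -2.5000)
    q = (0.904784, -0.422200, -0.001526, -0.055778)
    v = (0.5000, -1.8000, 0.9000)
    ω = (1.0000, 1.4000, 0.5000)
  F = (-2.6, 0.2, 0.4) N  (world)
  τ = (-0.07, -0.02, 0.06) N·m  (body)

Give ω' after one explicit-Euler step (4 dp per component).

ω' = (1.0070, 1.3860, 0.5027)

(τ − ω×Iω)/I = (0.1750, -0.3500, 0.0667)
new body rate ω' = (1.0070, 1.3860, 0.5027)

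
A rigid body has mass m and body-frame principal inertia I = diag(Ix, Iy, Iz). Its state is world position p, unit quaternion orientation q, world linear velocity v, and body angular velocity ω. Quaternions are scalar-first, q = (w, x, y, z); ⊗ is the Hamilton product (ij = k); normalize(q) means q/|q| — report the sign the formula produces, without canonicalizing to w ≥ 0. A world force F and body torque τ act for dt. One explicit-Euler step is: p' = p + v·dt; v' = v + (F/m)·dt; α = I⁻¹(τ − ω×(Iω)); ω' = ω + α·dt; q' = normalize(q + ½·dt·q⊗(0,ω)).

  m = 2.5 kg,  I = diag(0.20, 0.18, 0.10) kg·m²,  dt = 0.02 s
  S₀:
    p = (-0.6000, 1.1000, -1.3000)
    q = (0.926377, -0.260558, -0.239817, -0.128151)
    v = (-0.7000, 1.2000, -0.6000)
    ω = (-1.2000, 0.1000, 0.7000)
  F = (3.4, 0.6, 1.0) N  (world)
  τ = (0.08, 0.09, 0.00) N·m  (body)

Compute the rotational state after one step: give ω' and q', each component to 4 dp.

angular accel α = (0.4280, 0.9667, -0.0240)
new body rate ω' = (-1.1914, 0.1193, 0.6995)
q⊗(0,ω) = (-0.1989822, -1.2667092, 0.4288095, 0.3346277)
q + ½dt·q⊗(0,ω), renormalized = (0.9243, -0.2732, -0.2355, -0.1248)

ω' = (-1.1914, 0.1193, 0.6995)
q' = (0.9243, -0.2732, -0.2355, -0.1248)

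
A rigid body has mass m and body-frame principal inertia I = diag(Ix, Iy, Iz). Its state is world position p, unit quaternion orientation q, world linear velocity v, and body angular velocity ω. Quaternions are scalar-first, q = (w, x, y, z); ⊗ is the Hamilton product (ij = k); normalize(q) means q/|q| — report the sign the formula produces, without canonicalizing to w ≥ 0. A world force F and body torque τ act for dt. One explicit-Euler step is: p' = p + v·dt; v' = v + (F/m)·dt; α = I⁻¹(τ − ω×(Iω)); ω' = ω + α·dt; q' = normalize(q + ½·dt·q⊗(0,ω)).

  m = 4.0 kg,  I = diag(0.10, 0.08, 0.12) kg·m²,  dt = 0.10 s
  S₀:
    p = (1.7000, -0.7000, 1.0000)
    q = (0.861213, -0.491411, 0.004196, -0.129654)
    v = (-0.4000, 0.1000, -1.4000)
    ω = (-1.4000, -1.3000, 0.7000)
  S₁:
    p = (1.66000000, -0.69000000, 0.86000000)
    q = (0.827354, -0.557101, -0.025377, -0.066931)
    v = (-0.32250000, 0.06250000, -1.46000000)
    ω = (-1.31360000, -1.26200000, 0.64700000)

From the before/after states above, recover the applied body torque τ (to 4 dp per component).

Δω = ω₁−ω₀ = (0.08640000, 0.03800000, -0.05300000)
gyro term ω₀×Iω₀ = (-0.0364, 0.0196, -0.0364)
τ = I·(Δω/dt) + ω₀×(Iω₀) = (0.0500, 0.0500, -0.1000)

τ = (0.0500, 0.0500, -0.1000)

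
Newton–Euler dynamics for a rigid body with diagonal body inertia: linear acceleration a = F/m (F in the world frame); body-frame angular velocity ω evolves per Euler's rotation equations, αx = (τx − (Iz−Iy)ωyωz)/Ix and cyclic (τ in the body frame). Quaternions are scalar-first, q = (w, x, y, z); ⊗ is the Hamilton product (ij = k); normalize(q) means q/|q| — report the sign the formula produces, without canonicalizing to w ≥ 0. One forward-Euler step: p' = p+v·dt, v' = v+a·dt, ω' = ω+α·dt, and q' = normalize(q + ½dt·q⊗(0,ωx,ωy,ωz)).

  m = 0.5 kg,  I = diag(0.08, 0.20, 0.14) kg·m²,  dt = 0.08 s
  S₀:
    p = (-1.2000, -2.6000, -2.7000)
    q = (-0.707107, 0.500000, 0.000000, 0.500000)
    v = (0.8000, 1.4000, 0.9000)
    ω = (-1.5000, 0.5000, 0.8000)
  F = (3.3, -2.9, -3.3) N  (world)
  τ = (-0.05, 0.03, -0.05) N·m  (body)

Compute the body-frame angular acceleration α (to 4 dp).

ω×(Iω) gyroscopic = (-0.0240, 0.0720, -0.0900)
(τ − ω×Iω)/I = (-0.3250, -0.2100, 0.2857)

α = (-0.3250, -0.2100, 0.2857)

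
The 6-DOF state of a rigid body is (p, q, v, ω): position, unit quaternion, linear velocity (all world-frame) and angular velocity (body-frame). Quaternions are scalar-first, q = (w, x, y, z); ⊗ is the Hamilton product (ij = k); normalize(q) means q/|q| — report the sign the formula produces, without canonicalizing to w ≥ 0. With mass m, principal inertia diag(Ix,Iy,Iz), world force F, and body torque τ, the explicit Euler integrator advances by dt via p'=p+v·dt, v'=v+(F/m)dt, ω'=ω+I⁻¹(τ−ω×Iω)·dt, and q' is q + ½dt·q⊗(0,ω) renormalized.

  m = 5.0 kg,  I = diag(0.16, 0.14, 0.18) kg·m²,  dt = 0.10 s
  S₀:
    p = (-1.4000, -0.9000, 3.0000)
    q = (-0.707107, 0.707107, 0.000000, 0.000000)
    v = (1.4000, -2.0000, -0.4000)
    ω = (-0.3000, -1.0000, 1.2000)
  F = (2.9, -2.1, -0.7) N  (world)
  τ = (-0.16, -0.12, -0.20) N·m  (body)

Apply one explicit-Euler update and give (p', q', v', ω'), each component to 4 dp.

a = F/m = (0.5800, -0.4200, -0.1400)
p' = p + v·dt = (-1.2600, -1.1000, 2.9600)
v + (F/m)dt = (1.4580, -2.0420, -0.4140)
angular accel α = (-0.7000, -0.9086, -1.0778)
ω + α·dt = (-0.3700, -1.0909, 1.0922)
2q̇ = q⊗(0,ω) = (0.2121321, 0.2121321, -0.1414214, -1.5556354)
updated quaternion q' = (-0.6943, 0.7155, -0.0070, -0.0775)

p' = (-1.2600, -1.1000, 2.9600)
q' = (-0.6943, 0.7155, -0.0070, -0.0775)
v' = (1.4580, -2.0420, -0.4140)
ω' = (-0.3700, -1.0909, 1.0922)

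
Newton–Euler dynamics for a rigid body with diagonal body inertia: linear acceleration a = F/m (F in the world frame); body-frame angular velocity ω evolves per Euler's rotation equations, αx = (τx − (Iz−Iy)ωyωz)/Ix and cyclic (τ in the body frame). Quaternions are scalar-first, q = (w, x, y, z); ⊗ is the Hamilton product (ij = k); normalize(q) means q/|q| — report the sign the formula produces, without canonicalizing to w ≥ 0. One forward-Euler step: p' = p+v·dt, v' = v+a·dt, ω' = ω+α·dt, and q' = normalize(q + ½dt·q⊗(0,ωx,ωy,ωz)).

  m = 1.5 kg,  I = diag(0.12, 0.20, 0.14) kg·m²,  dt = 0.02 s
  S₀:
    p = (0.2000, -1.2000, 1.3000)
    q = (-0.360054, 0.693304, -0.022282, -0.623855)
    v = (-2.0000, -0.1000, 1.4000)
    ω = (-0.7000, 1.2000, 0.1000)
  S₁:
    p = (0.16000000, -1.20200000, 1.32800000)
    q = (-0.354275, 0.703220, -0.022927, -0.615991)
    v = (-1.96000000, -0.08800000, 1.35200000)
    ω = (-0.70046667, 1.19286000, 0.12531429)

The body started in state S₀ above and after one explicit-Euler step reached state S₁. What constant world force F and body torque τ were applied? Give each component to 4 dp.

F = (3.0000, 0.9000, -3.6000)
τ = (-0.0100, -0.0700, 0.1100)

ω₁ − ω₀ = (-0.00046667, -0.00714000, 0.02531429)
ω₀×(Iω₀) = (-0.0072, 0.0014, -0.0672)
I·α + gyro = (-0.0100, -0.0700, 0.1100)
velocity change Δv = (0.04000000, 0.01200000, -0.04800000)
m·(v₁−v₀)/dt = (3.0000, 0.9000, -3.6000)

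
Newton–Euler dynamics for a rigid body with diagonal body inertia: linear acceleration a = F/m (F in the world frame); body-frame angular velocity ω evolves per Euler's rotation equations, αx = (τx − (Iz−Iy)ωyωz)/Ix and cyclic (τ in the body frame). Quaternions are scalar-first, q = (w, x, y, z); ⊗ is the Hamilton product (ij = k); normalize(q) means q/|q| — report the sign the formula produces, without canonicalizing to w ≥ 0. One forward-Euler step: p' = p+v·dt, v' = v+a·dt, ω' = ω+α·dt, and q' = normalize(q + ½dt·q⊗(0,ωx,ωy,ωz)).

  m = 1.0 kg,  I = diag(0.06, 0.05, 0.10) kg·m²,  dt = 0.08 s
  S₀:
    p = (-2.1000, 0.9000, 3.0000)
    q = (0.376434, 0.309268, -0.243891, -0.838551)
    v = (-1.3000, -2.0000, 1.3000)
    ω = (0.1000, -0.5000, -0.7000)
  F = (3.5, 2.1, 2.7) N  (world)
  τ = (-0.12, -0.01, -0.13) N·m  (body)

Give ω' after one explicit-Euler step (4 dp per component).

angular accel α = (-2.2917, -0.2560, -1.3050)
ω + α·dt = (-0.0833, -0.5205, -0.8044)

ω' = (-0.0833, -0.5205, -0.8044)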